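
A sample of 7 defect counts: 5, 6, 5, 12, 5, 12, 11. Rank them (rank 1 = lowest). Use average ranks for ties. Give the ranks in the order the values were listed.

2, 4, 2, 6.5, 2, 6.5, 5

Sorted (ascending): 5, 5, 5, 6, 11, 12, 12
The 3 values of 5 occupy positions 1–3 → average rank 2.
The 2 values of 12 occupy positions 6–7 → average rank (6+7)/2 = 6.5.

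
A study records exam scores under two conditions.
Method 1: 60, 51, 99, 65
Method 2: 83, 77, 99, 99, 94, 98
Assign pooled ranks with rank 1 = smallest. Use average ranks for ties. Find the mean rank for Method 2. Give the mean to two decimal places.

Sorted (ascending): 51, 60, 65, 77, 83, 94, 98, 99, 99, 99
The 3 values of 99 occupy positions 8–10 → average rank 9.
Method 2 values → pooled ranks: 83→5, 77→4, 99→9, 99→9, 94→6, 98→7
Mean rank = (5 + 4 + 9 + 9 + 6 + 7) / 6 = 6.67

6.67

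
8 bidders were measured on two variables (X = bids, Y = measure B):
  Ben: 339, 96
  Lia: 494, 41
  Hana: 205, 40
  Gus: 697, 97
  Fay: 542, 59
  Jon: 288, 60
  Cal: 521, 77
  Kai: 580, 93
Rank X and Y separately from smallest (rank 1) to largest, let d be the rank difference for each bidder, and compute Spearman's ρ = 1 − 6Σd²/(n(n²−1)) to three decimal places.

0.595

Ranks of variable 1: 3, 4, 1, 8, 6, 2, 5, 7
Ranks of variable 2: 7, 2, 1, 8, 3, 4, 5, 6
d = r₁ − r₂: -4, 2, 0, 0, 3, -2, 0, 1
d²: 16, 4, 0, 0, 9, 4, 0, 1; Σd² = 34
ρ = 1 − 6·34/(8·63) = 1 − 204/504 = 0.595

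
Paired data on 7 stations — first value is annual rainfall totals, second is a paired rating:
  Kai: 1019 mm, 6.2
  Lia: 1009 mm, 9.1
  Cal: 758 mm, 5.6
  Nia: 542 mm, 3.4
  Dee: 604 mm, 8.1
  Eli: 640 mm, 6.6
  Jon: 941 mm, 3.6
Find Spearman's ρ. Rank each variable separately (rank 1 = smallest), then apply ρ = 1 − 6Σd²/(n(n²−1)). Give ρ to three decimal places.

Ranks of variable 1: 7, 6, 4, 1, 2, 3, 5
Ranks of variable 2: 4, 7, 3, 1, 6, 5, 2
d = r₁ − r₂: 3, -1, 1, 0, -4, -2, 3
d²: 9, 1, 1, 0, 16, 4, 9; Σd² = 40
ρ = 1 − 6·40/(7·48) = 1 − 240/336 = 0.286

0.286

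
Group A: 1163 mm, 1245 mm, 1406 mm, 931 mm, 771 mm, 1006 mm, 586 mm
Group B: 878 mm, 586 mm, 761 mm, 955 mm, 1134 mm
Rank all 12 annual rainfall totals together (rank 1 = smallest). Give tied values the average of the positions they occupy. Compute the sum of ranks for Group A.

Sorted (ascending): 586, 586, 761, 771, 878, 931, 955, 1006, 1134, 1163, 1245, 1406
The 2 values of 586 occupy positions 1–2 → average rank (1+2)/2 = 1.5.
Group A values → pooled ranks: 1163→10, 1245→11, 1406→12, 931→6, 771→4, 1006→8, 586→1.5
Rank sum = 10 + 11 + 12 + 6 + 4 + 8 + 1.5 = 52.5

52.5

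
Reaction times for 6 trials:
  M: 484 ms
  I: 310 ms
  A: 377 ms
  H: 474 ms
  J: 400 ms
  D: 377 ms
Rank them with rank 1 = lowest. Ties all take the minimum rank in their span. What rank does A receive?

Sorted (ascending): 310, 377, 377, 400, 474, 484
The 2 values of 377 occupy positions 2–3 → each gets rank 2.
A has value 377 ms → rank 2.

2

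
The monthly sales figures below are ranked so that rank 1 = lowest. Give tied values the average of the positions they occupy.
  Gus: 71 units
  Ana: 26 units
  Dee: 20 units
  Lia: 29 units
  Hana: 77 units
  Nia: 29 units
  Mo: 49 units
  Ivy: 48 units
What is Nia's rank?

3.5

Sorted (ascending): 20, 26, 29, 29, 48, 49, 71, 77
The 2 values of 29 occupy positions 3–4 → average rank (3+4)/2 = 3.5.
Nia has value 29 units → rank 3.5.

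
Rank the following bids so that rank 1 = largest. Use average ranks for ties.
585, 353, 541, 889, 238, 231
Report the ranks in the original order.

2, 4, 3, 1, 5, 6

Sorted (descending): 889, 585, 541, 353, 238, 231
No ties — each value takes its position as its rank.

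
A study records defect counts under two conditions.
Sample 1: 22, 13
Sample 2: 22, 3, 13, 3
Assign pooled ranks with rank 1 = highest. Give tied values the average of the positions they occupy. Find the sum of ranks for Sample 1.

5

Sorted (descending): 22, 22, 13, 13, 3, 3
The 2 values of 22 occupy positions 1–2 → average rank (1+2)/2 = 1.5.
The 2 values of 13 occupy positions 3–4 → average rank (3+4)/2 = 3.5.
The 2 values of 3 occupy positions 5–6 → average rank (5+6)/2 = 5.5.
Sample 1 values → pooled ranks: 22→1.5, 13→3.5
Rank sum = 1.5 + 3.5 = 5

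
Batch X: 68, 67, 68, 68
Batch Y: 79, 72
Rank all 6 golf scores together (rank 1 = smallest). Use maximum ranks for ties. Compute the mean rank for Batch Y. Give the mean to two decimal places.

5.50

Sorted (ascending): 67, 68, 68, 68, 72, 79
The 3 values of 68 occupy positions 2–4 → each gets rank 4.
Batch Y values → pooled ranks: 79→6, 72→5
Mean rank = (6 + 5) / 2 = 5.50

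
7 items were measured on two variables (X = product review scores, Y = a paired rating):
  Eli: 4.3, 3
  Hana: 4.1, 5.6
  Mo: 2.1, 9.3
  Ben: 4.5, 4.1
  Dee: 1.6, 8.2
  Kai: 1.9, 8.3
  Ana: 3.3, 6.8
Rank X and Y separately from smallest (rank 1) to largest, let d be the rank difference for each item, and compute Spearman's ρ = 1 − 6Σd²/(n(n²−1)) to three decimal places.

Ranks of variable 1: 6, 5, 3, 7, 1, 2, 4
Ranks of variable 2: 1, 3, 7, 2, 5, 6, 4
d = r₁ − r₂: 5, 2, -4, 5, -4, -4, 0
d²: 25, 4, 16, 25, 16, 16, 0; Σd² = 102
ρ = 1 − 6·102/(7·48) = 1 − 612/336 = -0.821

-0.821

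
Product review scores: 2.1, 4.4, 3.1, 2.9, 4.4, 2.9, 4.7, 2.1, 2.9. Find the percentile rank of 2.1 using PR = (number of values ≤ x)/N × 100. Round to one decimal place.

N = 9.
Strictly below 2.1: 0. Equal to 2.1: 2.
PR = 2/9 × 100 = 22.2

22.2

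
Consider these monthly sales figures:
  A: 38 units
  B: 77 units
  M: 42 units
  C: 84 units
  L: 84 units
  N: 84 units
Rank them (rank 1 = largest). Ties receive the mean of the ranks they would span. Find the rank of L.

Sorted (descending): 84, 84, 84, 77, 42, 38
The 3 values of 84 occupy positions 1–3 → average rank 2.
L has value 84 units → rank 2.

2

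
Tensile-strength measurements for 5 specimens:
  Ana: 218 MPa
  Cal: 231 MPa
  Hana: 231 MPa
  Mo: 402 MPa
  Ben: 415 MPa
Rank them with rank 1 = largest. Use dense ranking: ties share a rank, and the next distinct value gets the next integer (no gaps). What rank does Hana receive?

Sorted (descending): 415, 402, 231, 231, 218
The 2 values of 231 share dense rank 3.
Remaining distinct values take the next consecutive integers.
Hana has value 231 MPa → rank 3.

3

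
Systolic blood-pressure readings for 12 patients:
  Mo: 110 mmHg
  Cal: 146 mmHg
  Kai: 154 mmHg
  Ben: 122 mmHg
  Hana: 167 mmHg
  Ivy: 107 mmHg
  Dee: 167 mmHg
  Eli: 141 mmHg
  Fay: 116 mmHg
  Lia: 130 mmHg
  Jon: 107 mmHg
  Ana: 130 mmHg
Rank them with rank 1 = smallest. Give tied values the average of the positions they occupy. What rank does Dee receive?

11.5

Sorted (ascending): 107, 107, 110, 116, 122, 130, 130, 141, 146, 154, 167, 167
The 2 values of 107 occupy positions 1–2 → average rank (1+2)/2 = 1.5.
The 2 values of 130 occupy positions 6–7 → average rank (6+7)/2 = 6.5.
The 2 values of 167 occupy positions 11–12 → average rank (11+12)/2 = 11.5.
Dee has value 167 mmHg → rank 11.5.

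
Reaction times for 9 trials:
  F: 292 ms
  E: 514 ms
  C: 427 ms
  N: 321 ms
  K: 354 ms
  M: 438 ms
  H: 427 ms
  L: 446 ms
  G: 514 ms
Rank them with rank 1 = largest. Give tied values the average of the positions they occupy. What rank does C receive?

5.5

Sorted (descending): 514, 514, 446, 438, 427, 427, 354, 321, 292
The 2 values of 514 occupy positions 1–2 → average rank (1+2)/2 = 1.5.
The 2 values of 427 occupy positions 5–6 → average rank (5+6)/2 = 5.5.
C has value 427 ms → rank 5.5.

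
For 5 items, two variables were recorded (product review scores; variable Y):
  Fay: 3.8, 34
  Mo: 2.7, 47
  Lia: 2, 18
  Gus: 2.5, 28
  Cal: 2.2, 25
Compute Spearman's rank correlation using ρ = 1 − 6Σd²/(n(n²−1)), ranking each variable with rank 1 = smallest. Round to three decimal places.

Ranks of variable 1: 5, 4, 1, 3, 2
Ranks of variable 2: 4, 5, 1, 3, 2
d = r₁ − r₂: 1, -1, 0, 0, 0
d²: 1, 1, 0, 0, 0; Σd² = 2
ρ = 1 − 6·2/(5·24) = 1 − 12/120 = 0.900

0.900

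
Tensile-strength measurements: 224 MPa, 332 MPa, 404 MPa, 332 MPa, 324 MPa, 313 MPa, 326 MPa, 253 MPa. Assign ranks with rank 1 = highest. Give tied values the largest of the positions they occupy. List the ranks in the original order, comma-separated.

8, 3, 1, 3, 5, 6, 4, 7

Sorted (descending): 404, 332, 332, 326, 324, 313, 253, 224
The 2 values of 332 occupy positions 2–3 → each gets rank 3.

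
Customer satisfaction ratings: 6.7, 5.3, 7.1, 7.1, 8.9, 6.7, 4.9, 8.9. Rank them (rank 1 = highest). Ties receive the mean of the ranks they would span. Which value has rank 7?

Sorted (descending): 8.9, 8.9, 7.1, 7.1, 6.7, 6.7, 5.3, 4.9
The 2 values of 8.9 occupy positions 1–2 → average rank (1+2)/2 = 1.5.
The 2 values of 7.1 occupy positions 3–4 → average rank (3+4)/2 = 3.5.
The 2 values of 6.7 occupy positions 5–6 → average rank (5+6)/2 = 5.5.
Rank 7 → value 5.3.

5.3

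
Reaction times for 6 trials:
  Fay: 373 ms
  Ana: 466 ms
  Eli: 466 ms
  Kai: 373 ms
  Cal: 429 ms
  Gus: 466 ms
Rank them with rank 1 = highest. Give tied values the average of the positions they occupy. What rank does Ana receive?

2

Sorted (descending): 466, 466, 466, 429, 373, 373
The 3 values of 466 occupy positions 1–3 → average rank 2.
The 2 values of 373 occupy positions 5–6 → average rank (5+6)/2 = 5.5.
Ana has value 466 ms → rank 2.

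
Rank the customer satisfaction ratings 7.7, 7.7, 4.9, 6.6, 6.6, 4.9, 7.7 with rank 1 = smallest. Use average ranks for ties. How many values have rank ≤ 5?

Sorted (ascending): 4.9, 4.9, 6.6, 6.6, 7.7, 7.7, 7.7
The 2 values of 4.9 occupy positions 1–2 → average rank (1+2)/2 = 1.5.
The 2 values of 6.6 occupy positions 3–4 → average rank (3+4)/2 = 3.5.
The 3 values of 7.7 occupy positions 5–7 → average rank 6.
Ranks ≤ 5: {1.5, 1.5, 3.5, 3.5} → 4 values.

4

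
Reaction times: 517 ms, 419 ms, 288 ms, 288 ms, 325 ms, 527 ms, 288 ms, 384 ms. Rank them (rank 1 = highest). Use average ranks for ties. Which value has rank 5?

325

Sorted (descending): 527, 517, 419, 384, 325, 288, 288, 288
The 3 values of 288 occupy positions 6–8 → average rank 7.
Rank 5 → value 325.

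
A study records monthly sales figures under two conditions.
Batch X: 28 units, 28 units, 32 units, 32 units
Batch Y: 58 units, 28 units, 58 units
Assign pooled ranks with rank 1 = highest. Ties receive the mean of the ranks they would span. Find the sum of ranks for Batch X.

Sorted (descending): 58, 58, 32, 32, 28, 28, 28
The 2 values of 58 occupy positions 1–2 → average rank (1+2)/2 = 1.5.
The 2 values of 32 occupy positions 3–4 → average rank (3+4)/2 = 3.5.
The 3 values of 28 occupy positions 5–7 → average rank 6.
Batch X values → pooled ranks: 28→6, 28→6, 32→3.5, 32→3.5
Rank sum = 6 + 6 + 3.5 + 3.5 = 19

19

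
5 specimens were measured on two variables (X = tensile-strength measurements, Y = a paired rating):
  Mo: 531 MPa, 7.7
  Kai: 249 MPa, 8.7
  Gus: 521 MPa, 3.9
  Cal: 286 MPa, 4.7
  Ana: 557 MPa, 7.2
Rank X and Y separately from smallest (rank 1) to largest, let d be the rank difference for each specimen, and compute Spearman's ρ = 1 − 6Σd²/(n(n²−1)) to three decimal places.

-0.200

Ranks of variable 1: 4, 1, 3, 2, 5
Ranks of variable 2: 4, 5, 1, 2, 3
d = r₁ − r₂: 0, -4, 2, 0, 2
d²: 0, 16, 4, 0, 4; Σd² = 24
ρ = 1 − 6·24/(5·24) = 1 − 144/120 = -0.200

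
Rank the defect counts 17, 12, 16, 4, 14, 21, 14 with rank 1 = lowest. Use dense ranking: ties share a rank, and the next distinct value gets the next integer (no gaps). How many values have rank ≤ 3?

Sorted (ascending): 4, 12, 14, 14, 16, 17, 21
The 2 values of 14 share dense rank 3.
Remaining distinct values take the next consecutive integers.
Ranks ≤ 3: {1, 2, 3, 3} → 4 values.

4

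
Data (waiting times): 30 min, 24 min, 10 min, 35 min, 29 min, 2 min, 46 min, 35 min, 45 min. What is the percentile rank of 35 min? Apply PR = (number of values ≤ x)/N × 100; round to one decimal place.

77.8

N = 9.
Strictly below 35: 5. Equal to 35: 2.
PR = 7/9 × 100 = 77.8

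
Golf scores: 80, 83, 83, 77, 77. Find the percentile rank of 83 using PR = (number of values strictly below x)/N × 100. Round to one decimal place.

N = 5.
Strictly below 83: 3. Equal to 83: 2.
PR = 3/5 × 100 = 60.0

60.0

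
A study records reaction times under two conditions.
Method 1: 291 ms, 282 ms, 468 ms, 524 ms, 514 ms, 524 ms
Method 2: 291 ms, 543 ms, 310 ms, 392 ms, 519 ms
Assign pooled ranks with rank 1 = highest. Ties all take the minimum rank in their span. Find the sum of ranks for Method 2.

Sorted (descending): 543, 524, 524, 519, 514, 468, 392, 310, 291, 291, 282
The 2 values of 524 occupy positions 2–3 → each gets rank 2.
The 2 values of 291 occupy positions 9–10 → each gets rank 9.
Method 2 values → pooled ranks: 291→9, 543→1, 310→8, 392→7, 519→4
Rank sum = 9 + 1 + 8 + 7 + 4 = 29

29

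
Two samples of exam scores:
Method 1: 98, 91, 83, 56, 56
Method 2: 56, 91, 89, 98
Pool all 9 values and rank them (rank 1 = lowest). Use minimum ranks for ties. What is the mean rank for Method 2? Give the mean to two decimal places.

Sorted (ascending): 56, 56, 56, 83, 89, 91, 91, 98, 98
The 3 values of 56 occupy positions 1–3 → each gets rank 1.
The 2 values of 91 occupy positions 6–7 → each gets rank 6.
The 2 values of 98 occupy positions 8–9 → each gets rank 8.
Method 2 values → pooled ranks: 56→1, 91→6, 89→5, 98→8
Mean rank = (1 + 6 + 5 + 8) / 4 = 5.00

5.00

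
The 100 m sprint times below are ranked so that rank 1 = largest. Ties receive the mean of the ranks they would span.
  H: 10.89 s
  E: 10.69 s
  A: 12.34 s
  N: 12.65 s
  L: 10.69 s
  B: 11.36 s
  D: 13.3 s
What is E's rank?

6.5

Sorted (descending): 13.3, 12.65, 12.34, 11.36, 10.89, 10.69, 10.69
The 2 values of 10.69 occupy positions 6–7 → average rank (6+7)/2 = 6.5.
E has value 10.69 s → rank 6.5.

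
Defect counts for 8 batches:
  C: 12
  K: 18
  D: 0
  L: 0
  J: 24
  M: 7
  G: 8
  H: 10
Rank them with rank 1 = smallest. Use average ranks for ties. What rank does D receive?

Sorted (ascending): 0, 0, 7, 8, 10, 12, 18, 24
The 2 values of 0 occupy positions 1–2 → average rank (1+2)/2 = 1.5.
D has value 0 → rank 1.5.

1.5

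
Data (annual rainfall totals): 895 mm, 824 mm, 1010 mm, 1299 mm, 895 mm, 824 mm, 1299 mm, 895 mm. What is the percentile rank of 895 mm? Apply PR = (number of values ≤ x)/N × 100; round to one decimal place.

N = 8.
Strictly below 895: 2. Equal to 895: 3.
PR = 5/8 × 100 = 62.5

62.5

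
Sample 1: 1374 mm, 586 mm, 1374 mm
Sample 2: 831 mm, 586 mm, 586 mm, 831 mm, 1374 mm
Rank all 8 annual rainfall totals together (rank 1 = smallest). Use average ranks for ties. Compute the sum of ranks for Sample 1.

16

Sorted (ascending): 586, 586, 586, 831, 831, 1374, 1374, 1374
The 3 values of 586 occupy positions 1–3 → average rank 2.
The 2 values of 831 occupy positions 4–5 → average rank (4+5)/2 = 4.5.
The 3 values of 1374 occupy positions 6–8 → average rank 7.
Sample 1 values → pooled ranks: 1374→7, 586→2, 1374→7
Rank sum = 7 + 2 + 7 = 16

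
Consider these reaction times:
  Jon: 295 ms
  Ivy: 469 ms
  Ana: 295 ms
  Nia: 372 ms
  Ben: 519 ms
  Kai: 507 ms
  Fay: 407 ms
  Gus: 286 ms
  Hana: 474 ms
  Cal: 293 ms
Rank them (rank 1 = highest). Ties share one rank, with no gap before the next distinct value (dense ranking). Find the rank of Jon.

7

Sorted (descending): 519, 507, 474, 469, 407, 372, 295, 295, 293, 286
The 2 values of 295 share dense rank 7.
Remaining distinct values take the next consecutive integers.
Jon has value 295 ms → rank 7.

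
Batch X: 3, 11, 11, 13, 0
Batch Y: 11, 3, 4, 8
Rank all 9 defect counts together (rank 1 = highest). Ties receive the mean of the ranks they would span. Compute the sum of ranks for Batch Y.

21.5

Sorted (descending): 13, 11, 11, 11, 8, 4, 3, 3, 0
The 3 values of 11 occupy positions 2–4 → average rank 3.
The 2 values of 3 occupy positions 7–8 → average rank (7+8)/2 = 7.5.
Batch Y values → pooled ranks: 11→3, 3→7.5, 4→6, 8→5
Rank sum = 3 + 7.5 + 6 + 5 = 21.5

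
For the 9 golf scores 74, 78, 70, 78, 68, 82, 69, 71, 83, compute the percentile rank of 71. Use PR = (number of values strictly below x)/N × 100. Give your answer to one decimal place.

33.3

N = 9.
Strictly below 71: 3. Equal to 71: 1.
PR = 3/9 × 100 = 33.3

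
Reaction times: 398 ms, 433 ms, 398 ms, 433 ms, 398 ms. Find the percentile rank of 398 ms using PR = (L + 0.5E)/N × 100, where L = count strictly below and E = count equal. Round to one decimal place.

30.0

N = 5.
Strictly below 398: 0. Equal to 398: 3.
PR = (0 + 0.5·3)/5 × 100 = 30.0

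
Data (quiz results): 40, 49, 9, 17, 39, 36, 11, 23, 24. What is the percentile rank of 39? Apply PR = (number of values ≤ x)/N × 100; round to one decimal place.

N = 9.
Strictly below 39: 6. Equal to 39: 1.
PR = 7/9 × 100 = 77.8

77.8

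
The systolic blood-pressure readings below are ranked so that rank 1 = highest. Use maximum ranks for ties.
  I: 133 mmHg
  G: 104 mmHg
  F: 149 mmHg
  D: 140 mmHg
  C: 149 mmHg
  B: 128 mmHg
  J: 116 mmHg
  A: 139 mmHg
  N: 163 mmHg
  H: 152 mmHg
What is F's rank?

4

Sorted (descending): 163, 152, 149, 149, 140, 139, 133, 128, 116, 104
The 2 values of 149 occupy positions 3–4 → each gets rank 4.
F has value 149 mmHg → rank 4.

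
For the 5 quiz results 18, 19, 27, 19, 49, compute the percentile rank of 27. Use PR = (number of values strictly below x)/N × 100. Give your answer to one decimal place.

N = 5.
Strictly below 27: 3. Equal to 27: 1.
PR = 3/5 × 100 = 60.0

60.0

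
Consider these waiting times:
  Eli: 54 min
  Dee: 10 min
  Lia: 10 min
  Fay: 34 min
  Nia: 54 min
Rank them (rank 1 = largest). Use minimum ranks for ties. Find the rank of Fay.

Sorted (descending): 54, 54, 34, 10, 10
The 2 values of 54 occupy positions 1–2 → each gets rank 1.
The 2 values of 10 occupy positions 4–5 → each gets rank 4.
Fay has value 34 min → rank 3.

3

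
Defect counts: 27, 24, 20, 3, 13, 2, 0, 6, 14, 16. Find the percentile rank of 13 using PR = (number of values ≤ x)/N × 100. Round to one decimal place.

50.0

N = 10.
Strictly below 13: 4. Equal to 13: 1.
PR = 5/10 × 100 = 50.0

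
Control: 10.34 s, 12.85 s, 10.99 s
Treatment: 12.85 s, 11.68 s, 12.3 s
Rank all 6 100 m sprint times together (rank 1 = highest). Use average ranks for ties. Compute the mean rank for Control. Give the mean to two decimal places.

4.17

Sorted (descending): 12.85, 12.85, 12.3, 11.68, 10.99, 10.34
The 2 values of 12.85 occupy positions 1–2 → average rank (1+2)/2 = 1.5.
Control values → pooled ranks: 10.34→6, 12.85→1.5, 10.99→5
Mean rank = (6 + 1.5 + 5) / 3 = 4.17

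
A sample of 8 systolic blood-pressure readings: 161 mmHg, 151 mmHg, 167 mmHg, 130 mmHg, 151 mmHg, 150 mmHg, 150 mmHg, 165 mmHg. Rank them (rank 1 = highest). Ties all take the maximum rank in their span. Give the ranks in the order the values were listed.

Sorted (descending): 167, 165, 161, 151, 151, 150, 150, 130
The 2 values of 151 occupy positions 4–5 → each gets rank 5.
The 2 values of 150 occupy positions 6–7 → each gets rank 7.

3, 5, 1, 8, 5, 7, 7, 2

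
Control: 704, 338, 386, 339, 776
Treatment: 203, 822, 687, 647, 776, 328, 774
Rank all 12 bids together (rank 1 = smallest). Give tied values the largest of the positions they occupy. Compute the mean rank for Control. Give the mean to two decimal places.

Sorted (ascending): 203, 328, 338, 339, 386, 647, 687, 704, 774, 776, 776, 822
The 2 values of 776 occupy positions 10–11 → each gets rank 11.
Control values → pooled ranks: 704→8, 338→3, 386→5, 339→4, 776→11
Mean rank = (8 + 3 + 5 + 4 + 11) / 5 = 6.20

6.20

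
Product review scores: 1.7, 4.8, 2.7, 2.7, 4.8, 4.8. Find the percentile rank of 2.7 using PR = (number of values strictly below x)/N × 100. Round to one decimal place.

16.7

N = 6.
Strictly below 2.7: 1. Equal to 2.7: 2.
PR = 1/6 × 100 = 16.7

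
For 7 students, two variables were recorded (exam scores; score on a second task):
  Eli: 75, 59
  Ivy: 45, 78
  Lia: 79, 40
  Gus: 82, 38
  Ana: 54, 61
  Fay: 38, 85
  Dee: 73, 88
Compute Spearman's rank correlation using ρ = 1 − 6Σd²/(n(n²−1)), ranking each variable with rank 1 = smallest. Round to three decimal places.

Ranks of variable 1: 5, 2, 6, 7, 3, 1, 4
Ranks of variable 2: 3, 5, 2, 1, 4, 6, 7
d = r₁ − r₂: 2, -3, 4, 6, -1, -5, -3
d²: 4, 9, 16, 36, 1, 25, 9; Σd² = 100
ρ = 1 − 6·100/(7·48) = 1 − 600/336 = -0.786

-0.786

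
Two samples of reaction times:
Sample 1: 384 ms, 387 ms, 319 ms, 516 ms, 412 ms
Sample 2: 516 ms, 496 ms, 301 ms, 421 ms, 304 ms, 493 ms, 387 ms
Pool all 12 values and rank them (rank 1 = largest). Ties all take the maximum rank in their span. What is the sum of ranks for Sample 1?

35

Sorted (descending): 516, 516, 496, 493, 421, 412, 387, 387, 384, 319, 304, 301
The 2 values of 516 occupy positions 1–2 → each gets rank 2.
The 2 values of 387 occupy positions 7–8 → each gets rank 8.
Sample 1 values → pooled ranks: 384→9, 387→8, 319→10, 516→2, 412→6
Rank sum = 9 + 8 + 10 + 2 + 6 = 35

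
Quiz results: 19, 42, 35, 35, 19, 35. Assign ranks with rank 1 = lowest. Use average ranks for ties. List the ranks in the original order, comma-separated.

Sorted (ascending): 19, 19, 35, 35, 35, 42
The 2 values of 19 occupy positions 1–2 → average rank (1+2)/2 = 1.5.
The 3 values of 35 occupy positions 3–5 → average rank 4.

1.5, 6, 4, 4, 1.5, 4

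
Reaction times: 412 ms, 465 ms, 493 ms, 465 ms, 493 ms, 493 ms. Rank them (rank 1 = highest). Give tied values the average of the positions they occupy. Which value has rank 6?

412

Sorted (descending): 493, 493, 493, 465, 465, 412
The 3 values of 493 occupy positions 1–3 → average rank 2.
The 2 values of 465 occupy positions 4–5 → average rank (4+5)/2 = 4.5.
Rank 6 → value 412.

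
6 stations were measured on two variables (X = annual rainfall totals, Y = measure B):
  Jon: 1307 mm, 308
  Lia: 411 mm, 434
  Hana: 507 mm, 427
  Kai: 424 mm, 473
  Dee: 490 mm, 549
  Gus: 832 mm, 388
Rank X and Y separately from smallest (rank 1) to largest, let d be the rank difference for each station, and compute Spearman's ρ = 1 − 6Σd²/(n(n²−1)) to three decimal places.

-0.771

Ranks of variable 1: 6, 1, 4, 2, 3, 5
Ranks of variable 2: 1, 4, 3, 5, 6, 2
d = r₁ − r₂: 5, -3, 1, -3, -3, 3
d²: 25, 9, 1, 9, 9, 9; Σd² = 62
ρ = 1 − 6·62/(6·35) = 1 − 372/210 = -0.771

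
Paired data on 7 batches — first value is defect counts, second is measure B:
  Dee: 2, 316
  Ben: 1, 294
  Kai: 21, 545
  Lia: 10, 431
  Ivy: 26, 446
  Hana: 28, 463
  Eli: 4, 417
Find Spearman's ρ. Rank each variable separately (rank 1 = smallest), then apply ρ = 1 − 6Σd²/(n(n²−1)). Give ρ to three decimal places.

0.893

Ranks of variable 1: 2, 1, 5, 4, 6, 7, 3
Ranks of variable 2: 2, 1, 7, 4, 5, 6, 3
d = r₁ − r₂: 0, 0, -2, 0, 1, 1, 0
d²: 0, 0, 4, 0, 1, 1, 0; Σd² = 6
ρ = 1 − 6·6/(7·48) = 1 − 36/336 = 0.893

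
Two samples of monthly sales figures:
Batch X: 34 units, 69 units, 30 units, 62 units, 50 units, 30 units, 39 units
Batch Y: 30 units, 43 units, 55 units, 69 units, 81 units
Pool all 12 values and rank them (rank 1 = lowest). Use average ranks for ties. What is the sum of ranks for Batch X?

39.5

Sorted (ascending): 30, 30, 30, 34, 39, 43, 50, 55, 62, 69, 69, 81
The 3 values of 30 occupy positions 1–3 → average rank 2.
The 2 values of 69 occupy positions 10–11 → average rank (10+11)/2 = 10.5.
Batch X values → pooled ranks: 34→4, 69→10.5, 30→2, 62→9, 50→7, 30→2, 39→5
Rank sum = 4 + 10.5 + 2 + 9 + 7 + 2 + 5 = 39.5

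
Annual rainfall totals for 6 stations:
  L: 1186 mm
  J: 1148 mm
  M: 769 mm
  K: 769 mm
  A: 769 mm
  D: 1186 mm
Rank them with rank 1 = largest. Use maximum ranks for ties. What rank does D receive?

Sorted (descending): 1186, 1186, 1148, 769, 769, 769
The 2 values of 1186 occupy positions 1–2 → each gets rank 2.
The 3 values of 769 occupy positions 4–6 → each gets rank 6.
D has value 1186 mm → rank 2.

2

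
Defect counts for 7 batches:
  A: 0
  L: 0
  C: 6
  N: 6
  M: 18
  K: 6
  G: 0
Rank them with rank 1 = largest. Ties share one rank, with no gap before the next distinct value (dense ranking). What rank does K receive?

2

Sorted (descending): 18, 6, 6, 6, 0, 0, 0
The 3 values of 6 share dense rank 2.
The 3 values of 0 share dense rank 3.
Remaining distinct values take the next consecutive integers.
K has value 6 → rank 2.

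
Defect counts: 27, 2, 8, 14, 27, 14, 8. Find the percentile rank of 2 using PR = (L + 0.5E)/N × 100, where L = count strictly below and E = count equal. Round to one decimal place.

N = 7.
Strictly below 2: 0. Equal to 2: 1.
PR = (0 + 0.5·1)/7 × 100 = 7.1

7.1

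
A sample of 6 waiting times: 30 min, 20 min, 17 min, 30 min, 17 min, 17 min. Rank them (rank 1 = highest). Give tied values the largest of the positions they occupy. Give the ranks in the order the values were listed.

Sorted (descending): 30, 30, 20, 17, 17, 17
The 2 values of 30 occupy positions 1–2 → each gets rank 2.
The 3 values of 17 occupy positions 4–6 → each gets rank 6.

2, 3, 6, 2, 6, 6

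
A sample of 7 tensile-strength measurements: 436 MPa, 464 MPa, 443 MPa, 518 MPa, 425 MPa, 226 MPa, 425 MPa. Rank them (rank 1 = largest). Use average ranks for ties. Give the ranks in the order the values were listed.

4, 2, 3, 1, 5.5, 7, 5.5

Sorted (descending): 518, 464, 443, 436, 425, 425, 226
The 2 values of 425 occupy positions 5–6 → average rank (5+6)/2 = 5.5.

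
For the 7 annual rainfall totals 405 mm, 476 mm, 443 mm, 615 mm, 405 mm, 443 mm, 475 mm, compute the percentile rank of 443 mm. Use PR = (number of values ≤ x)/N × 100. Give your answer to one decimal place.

N = 7.
Strictly below 443: 2. Equal to 443: 2.
PR = 4/7 × 100 = 57.1

57.1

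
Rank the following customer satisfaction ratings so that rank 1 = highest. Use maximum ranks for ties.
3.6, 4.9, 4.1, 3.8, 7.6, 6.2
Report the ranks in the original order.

Sorted (descending): 7.6, 6.2, 4.9, 4.1, 3.8, 3.6
No ties — each value takes its position as its rank.

6, 3, 4, 5, 1, 2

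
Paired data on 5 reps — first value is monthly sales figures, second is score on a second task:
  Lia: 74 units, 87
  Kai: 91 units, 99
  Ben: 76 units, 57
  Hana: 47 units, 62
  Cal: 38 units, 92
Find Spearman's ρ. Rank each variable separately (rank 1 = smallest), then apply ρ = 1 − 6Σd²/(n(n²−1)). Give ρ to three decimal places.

Ranks of variable 1: 3, 5, 4, 2, 1
Ranks of variable 2: 3, 5, 1, 2, 4
d = r₁ − r₂: 0, 0, 3, 0, -3
d²: 0, 0, 9, 0, 9; Σd² = 18
ρ = 1 − 6·18/(5·24) = 1 − 108/120 = 0.100

0.100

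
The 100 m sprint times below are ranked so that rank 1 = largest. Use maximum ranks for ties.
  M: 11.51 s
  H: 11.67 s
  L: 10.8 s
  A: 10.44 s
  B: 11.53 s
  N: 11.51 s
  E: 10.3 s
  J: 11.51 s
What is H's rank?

1

Sorted (descending): 11.67, 11.53, 11.51, 11.51, 11.51, 10.8, 10.44, 10.3
The 3 values of 11.51 occupy positions 3–5 → each gets rank 5.
H has value 11.67 s → rank 1.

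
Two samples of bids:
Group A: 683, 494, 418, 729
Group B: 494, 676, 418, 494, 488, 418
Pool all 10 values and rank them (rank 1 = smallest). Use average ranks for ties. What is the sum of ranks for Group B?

Sorted (ascending): 418, 418, 418, 488, 494, 494, 494, 676, 683, 729
The 3 values of 418 occupy positions 1–3 → average rank 2.
The 3 values of 494 occupy positions 5–7 → average rank 6.
Group B values → pooled ranks: 494→6, 676→8, 418→2, 494→6, 488→4, 418→2
Rank sum = 6 + 8 + 2 + 6 + 4 + 2 = 28

28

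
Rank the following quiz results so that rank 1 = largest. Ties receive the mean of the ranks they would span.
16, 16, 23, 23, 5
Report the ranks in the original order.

3.5, 3.5, 1.5, 1.5, 5

Sorted (descending): 23, 23, 16, 16, 5
The 2 values of 23 occupy positions 1–2 → average rank (1+2)/2 = 1.5.
The 2 values of 16 occupy positions 3–4 → average rank (3+4)/2 = 3.5.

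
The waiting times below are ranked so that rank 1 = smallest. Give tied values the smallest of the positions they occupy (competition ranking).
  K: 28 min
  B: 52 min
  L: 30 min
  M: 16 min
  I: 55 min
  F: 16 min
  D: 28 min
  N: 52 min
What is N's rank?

6

Sorted (ascending): 16, 16, 28, 28, 30, 52, 52, 55
The 2 values of 16 occupy positions 1–2 → each gets rank 1.
The 2 values of 28 occupy positions 3–4 → each gets rank 3.
The 2 values of 52 occupy positions 6–7 → each gets rank 6.
N has value 52 min → rank 6.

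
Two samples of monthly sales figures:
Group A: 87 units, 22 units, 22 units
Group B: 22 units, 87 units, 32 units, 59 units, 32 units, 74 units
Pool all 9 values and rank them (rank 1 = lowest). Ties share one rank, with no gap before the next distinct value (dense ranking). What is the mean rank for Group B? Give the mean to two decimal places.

Sorted (ascending): 22, 22, 22, 32, 32, 59, 74, 87, 87
The 3 values of 22 share dense rank 1.
The 2 values of 32 share dense rank 2.
The 2 values of 87 share dense rank 5.
Remaining distinct values take the next consecutive integers.
Group B values → pooled ranks: 22→1, 87→5, 32→2, 59→3, 32→2, 74→4
Mean rank = (1 + 5 + 2 + 3 + 2 + 4) / 6 = 2.83

2.83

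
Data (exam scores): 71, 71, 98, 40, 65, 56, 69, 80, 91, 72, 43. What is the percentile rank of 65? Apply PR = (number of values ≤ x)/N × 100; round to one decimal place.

N = 11.
Strictly below 65: 3. Equal to 65: 1.
PR = 4/11 × 100 = 36.4

36.4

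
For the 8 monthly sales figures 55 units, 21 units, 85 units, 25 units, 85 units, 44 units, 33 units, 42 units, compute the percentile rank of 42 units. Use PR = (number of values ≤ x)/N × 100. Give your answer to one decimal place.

50.0

N = 8.
Strictly below 42: 3. Equal to 42: 1.
PR = 4/8 × 100 = 50.0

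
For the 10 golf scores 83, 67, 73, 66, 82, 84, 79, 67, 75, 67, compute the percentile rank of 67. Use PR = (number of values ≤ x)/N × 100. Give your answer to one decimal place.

40.0

N = 10.
Strictly below 67: 1. Equal to 67: 3.
PR = 4/10 × 100 = 40.0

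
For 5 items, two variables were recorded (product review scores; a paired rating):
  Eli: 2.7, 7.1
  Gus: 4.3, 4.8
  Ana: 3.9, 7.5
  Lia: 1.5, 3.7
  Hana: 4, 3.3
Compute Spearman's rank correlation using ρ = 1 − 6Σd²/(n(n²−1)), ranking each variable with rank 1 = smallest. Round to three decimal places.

-0.100

Ranks of variable 1: 2, 5, 3, 1, 4
Ranks of variable 2: 4, 3, 5, 2, 1
d = r₁ − r₂: -2, 2, -2, -1, 3
d²: 4, 4, 4, 1, 9; Σd² = 22
ρ = 1 − 6·22/(5·24) = 1 − 132/120 = -0.100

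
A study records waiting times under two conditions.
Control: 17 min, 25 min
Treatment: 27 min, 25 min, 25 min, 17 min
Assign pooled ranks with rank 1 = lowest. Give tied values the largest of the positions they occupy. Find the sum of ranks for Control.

7

Sorted (ascending): 17, 17, 25, 25, 25, 27
The 2 values of 17 occupy positions 1–2 → each gets rank 2.
The 3 values of 25 occupy positions 3–5 → each gets rank 5.
Control values → pooled ranks: 17→2, 25→5
Rank sum = 2 + 5 = 7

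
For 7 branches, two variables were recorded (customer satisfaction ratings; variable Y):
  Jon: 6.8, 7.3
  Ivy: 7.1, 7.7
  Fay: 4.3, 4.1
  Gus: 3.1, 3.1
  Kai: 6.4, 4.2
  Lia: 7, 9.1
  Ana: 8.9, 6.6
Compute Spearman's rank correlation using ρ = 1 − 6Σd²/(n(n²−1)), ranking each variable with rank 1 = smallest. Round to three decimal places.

Ranks of variable 1: 4, 6, 2, 1, 3, 5, 7
Ranks of variable 2: 5, 6, 2, 1, 3, 7, 4
d = r₁ − r₂: -1, 0, 0, 0, 0, -2, 3
d²: 1, 0, 0, 0, 0, 4, 9; Σd² = 14
ρ = 1 − 6·14/(7·48) = 1 − 84/336 = 0.750

0.750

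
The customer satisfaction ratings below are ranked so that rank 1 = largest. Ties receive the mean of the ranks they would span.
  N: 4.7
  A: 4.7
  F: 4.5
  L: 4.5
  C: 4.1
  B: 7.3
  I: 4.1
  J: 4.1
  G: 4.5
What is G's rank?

5

Sorted (descending): 7.3, 4.7, 4.7, 4.5, 4.5, 4.5, 4.1, 4.1, 4.1
The 2 values of 4.7 occupy positions 2–3 → average rank (2+3)/2 = 2.5.
The 3 values of 4.5 occupy positions 4–6 → average rank 5.
The 3 values of 4.1 occupy positions 7–9 → average rank 8.
G has value 4.5 → rank 5.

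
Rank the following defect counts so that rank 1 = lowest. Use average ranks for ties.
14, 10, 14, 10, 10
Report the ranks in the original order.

Sorted (ascending): 10, 10, 10, 14, 14
The 3 values of 10 occupy positions 1–3 → average rank 2.
The 2 values of 14 occupy positions 4–5 → average rank (4+5)/2 = 4.5.

4.5, 2, 4.5, 2, 2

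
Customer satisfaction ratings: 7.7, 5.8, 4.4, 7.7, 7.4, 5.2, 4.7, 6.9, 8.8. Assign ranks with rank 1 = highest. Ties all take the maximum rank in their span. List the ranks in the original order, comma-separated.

3, 6, 9, 3, 4, 7, 8, 5, 1

Sorted (descending): 8.8, 7.7, 7.7, 7.4, 6.9, 5.8, 5.2, 4.7, 4.4
The 2 values of 7.7 occupy positions 2–3 → each gets rank 3.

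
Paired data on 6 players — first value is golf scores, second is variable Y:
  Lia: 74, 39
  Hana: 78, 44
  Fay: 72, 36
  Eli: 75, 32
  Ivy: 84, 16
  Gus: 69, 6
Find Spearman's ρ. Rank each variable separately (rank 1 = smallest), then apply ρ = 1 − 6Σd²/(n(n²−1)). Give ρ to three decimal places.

Ranks of variable 1: 3, 5, 2, 4, 6, 1
Ranks of variable 2: 5, 6, 4, 3, 2, 1
d = r₁ − r₂: -2, -1, -2, 1, 4, 0
d²: 4, 1, 4, 1, 16, 0; Σd² = 26
ρ = 1 − 6·26/(6·35) = 1 − 156/210 = 0.257

0.257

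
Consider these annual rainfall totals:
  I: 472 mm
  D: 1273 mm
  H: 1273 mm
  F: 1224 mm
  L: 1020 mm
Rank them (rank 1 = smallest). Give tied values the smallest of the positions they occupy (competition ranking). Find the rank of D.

4

Sorted (ascending): 472, 1020, 1224, 1273, 1273
The 2 values of 1273 occupy positions 4–5 → each gets rank 4.
D has value 1273 mm → rank 4.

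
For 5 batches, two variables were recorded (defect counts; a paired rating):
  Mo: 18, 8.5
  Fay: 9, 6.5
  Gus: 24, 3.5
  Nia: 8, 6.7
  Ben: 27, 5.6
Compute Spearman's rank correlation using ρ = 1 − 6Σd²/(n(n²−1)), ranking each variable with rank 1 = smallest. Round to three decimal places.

-0.600

Ranks of variable 1: 3, 2, 4, 1, 5
Ranks of variable 2: 5, 3, 1, 4, 2
d = r₁ − r₂: -2, -1, 3, -3, 3
d²: 4, 1, 9, 9, 9; Σd² = 32
ρ = 1 − 6·32/(5·24) = 1 − 192/120 = -0.600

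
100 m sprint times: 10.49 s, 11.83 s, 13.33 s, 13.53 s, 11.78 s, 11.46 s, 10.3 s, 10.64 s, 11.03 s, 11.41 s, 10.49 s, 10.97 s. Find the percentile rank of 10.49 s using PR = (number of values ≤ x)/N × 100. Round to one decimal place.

25.0

N = 12.
Strictly below 10.49: 1. Equal to 10.49: 2.
PR = 3/12 × 100 = 25.0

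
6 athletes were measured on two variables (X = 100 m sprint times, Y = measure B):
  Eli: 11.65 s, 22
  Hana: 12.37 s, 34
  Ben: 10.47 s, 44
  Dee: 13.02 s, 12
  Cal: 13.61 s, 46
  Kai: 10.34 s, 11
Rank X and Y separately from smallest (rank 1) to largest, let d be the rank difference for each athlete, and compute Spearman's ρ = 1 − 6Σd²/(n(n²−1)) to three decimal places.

Ranks of variable 1: 3, 4, 2, 5, 6, 1
Ranks of variable 2: 3, 4, 5, 2, 6, 1
d = r₁ − r₂: 0, 0, -3, 3, 0, 0
d²: 0, 0, 9, 9, 0, 0; Σd² = 18
ρ = 1 − 6·18/(6·35) = 1 − 108/210 = 0.486

0.486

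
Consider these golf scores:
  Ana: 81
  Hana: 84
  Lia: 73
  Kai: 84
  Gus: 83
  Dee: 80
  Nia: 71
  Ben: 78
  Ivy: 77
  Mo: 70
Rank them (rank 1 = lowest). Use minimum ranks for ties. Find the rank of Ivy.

4

Sorted (ascending): 70, 71, 73, 77, 78, 80, 81, 83, 84, 84
The 2 values of 84 occupy positions 9–10 → each gets rank 9.
Ivy has value 77 → rank 4.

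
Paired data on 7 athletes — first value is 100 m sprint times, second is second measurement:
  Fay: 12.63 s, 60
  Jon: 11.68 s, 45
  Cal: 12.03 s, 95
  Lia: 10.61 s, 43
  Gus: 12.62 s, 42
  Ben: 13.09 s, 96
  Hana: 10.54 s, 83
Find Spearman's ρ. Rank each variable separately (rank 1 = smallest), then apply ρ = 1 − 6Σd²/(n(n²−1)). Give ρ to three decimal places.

Ranks of variable 1: 6, 3, 4, 2, 5, 7, 1
Ranks of variable 2: 4, 3, 6, 2, 1, 7, 5
d = r₁ − r₂: 2, 0, -2, 0, 4, 0, -4
d²: 4, 0, 4, 0, 16, 0, 16; Σd² = 40
ρ = 1 − 6·40/(7·48) = 1 − 240/336 = 0.286

0.286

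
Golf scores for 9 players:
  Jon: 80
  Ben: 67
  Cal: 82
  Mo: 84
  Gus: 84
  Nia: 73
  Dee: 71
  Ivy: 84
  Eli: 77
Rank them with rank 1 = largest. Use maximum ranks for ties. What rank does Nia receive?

7

Sorted (descending): 84, 84, 84, 82, 80, 77, 73, 71, 67
The 3 values of 84 occupy positions 1–3 → each gets rank 3.
Nia has value 73 → rank 7.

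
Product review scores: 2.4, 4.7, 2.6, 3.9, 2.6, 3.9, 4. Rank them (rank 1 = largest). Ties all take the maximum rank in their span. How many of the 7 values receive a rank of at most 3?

Sorted (descending): 4.7, 4, 3.9, 3.9, 2.6, 2.6, 2.4
The 2 values of 3.9 occupy positions 3–4 → each gets rank 4.
The 2 values of 2.6 occupy positions 5–6 → each gets rank 6.
Ranks ≤ 3: {1, 2} → 2 values.

2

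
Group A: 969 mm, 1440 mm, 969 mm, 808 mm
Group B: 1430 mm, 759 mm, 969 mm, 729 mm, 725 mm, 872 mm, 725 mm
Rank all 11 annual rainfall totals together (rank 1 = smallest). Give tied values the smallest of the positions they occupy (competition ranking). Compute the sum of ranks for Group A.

30

Sorted (ascending): 725, 725, 729, 759, 808, 872, 969, 969, 969, 1430, 1440
The 2 values of 725 occupy positions 1–2 → each gets rank 1.
The 3 values of 969 occupy positions 7–9 → each gets rank 7.
Group A values → pooled ranks: 969→7, 1440→11, 969→7, 808→5
Rank sum = 7 + 11 + 7 + 5 = 30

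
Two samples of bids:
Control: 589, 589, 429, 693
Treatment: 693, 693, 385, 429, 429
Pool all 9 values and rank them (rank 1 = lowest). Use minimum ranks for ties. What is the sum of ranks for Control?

Sorted (ascending): 385, 429, 429, 429, 589, 589, 693, 693, 693
The 3 values of 429 occupy positions 2–4 → each gets rank 2.
The 2 values of 589 occupy positions 5–6 → each gets rank 5.
The 3 values of 693 occupy positions 7–9 → each gets rank 7.
Control values → pooled ranks: 589→5, 589→5, 429→2, 693→7
Rank sum = 5 + 5 + 2 + 7 = 19

19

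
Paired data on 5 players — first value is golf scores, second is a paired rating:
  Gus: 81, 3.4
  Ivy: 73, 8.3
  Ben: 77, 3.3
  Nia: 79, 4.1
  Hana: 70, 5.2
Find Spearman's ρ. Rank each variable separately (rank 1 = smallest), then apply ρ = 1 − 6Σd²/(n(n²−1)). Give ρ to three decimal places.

Ranks of variable 1: 5, 2, 3, 4, 1
Ranks of variable 2: 2, 5, 1, 3, 4
d = r₁ − r₂: 3, -3, 2, 1, -3
d²: 9, 9, 4, 1, 9; Σd² = 32
ρ = 1 − 6·32/(5·24) = 1 − 192/120 = -0.600

-0.600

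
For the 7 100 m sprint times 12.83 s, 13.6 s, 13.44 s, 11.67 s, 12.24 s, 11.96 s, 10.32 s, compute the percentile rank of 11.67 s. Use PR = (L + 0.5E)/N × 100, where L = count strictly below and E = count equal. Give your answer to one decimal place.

N = 7.
Strictly below 11.67: 1. Equal to 11.67: 1.
PR = (1 + 0.5·1)/7 × 100 = 21.4

21.4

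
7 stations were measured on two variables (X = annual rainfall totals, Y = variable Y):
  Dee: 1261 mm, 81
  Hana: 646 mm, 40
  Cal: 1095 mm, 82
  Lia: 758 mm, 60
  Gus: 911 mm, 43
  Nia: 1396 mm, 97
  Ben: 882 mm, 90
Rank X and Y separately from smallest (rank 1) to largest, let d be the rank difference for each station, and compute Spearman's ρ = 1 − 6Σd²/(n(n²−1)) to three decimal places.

Ranks of variable 1: 6, 1, 5, 2, 4, 7, 3
Ranks of variable 2: 4, 1, 5, 3, 2, 7, 6
d = r₁ − r₂: 2, 0, 0, -1, 2, 0, -3
d²: 4, 0, 0, 1, 4, 0, 9; Σd² = 18
ρ = 1 − 6·18/(7·48) = 1 − 108/336 = 0.679

0.679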